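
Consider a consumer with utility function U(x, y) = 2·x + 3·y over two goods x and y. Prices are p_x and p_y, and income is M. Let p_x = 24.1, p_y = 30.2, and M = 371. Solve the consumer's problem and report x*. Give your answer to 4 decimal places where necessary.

Numerically: x* = 0, y* = 12.2848.

x* = 0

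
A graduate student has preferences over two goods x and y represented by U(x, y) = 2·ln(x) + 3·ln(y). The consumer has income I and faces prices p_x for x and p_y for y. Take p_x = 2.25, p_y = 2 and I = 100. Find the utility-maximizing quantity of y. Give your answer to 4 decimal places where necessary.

y* = 30

The MRS is (2/3)·y/x. Set MRS = p_x/p_y.
Rearranging, p_y·y = (3/2)·p_x·x. Substituting into the budget gives p_x·x·(1 + (3/2)) = I.
Demand: x*(p_x,p_y,I) = 0.4·I/p_x and y* = 0.6·I/p_y.
At p_x=2.25, p_y=2, I=100: y* = 0.6·100/2 = 30.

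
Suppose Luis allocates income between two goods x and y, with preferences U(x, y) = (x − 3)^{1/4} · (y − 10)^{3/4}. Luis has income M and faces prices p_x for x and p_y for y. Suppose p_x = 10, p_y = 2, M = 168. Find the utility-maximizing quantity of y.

y* = 54.25

Let x' = x−3, y' = y−10. MRS = (1/3)·y'/x' = p_x/p_y.
After buying the subsistence bundle (3, 10), a share 0.25 of the remaining income goes to x: x* = 3 + 0.25·(M − 3p_x − 10p_y)/p_x.
Discretionary income = 168 − 3·10 − 10·2 = 118; y* = 10 + 0.75·118/2 = 54.25.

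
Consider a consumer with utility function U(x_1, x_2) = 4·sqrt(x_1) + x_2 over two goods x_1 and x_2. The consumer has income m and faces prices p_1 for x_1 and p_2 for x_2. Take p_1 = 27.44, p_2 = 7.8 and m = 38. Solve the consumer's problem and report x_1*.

Set MRS = p_1/p_2: 2·x_1^(−1/2) = p_1/p_2.
Solve: √x_1 = 2·p_2/p_1, so x_1*(p_1,p_2) = (2·p_2/p_1)², and x_2* = (m − p_1·x_1*)/p_2.
Plugging in: x_1* = (2·7.8/27.44)² = 0.3232.

x_1* = 0.3232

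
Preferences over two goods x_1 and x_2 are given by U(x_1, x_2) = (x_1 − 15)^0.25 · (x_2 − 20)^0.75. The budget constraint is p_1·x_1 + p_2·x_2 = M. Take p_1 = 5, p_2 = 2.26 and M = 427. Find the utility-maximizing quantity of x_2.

MRS = (1/3)·(x_2−20)/(x_1−15). Tangency with p_1/p_2 gives x_2−20 = 3·(p_1/p_2)·(x_1−15).
Substituting into the budget: x_1* = 15 + 0.25·(M − 15·p_1 − 20·p_2)/p_1, and x_2* = 20 + 0.75·(…)/p_2.
Discretionary income = 427 − 15·5 − 20·2.26 = 306.8; x_2* = 20 + 0.75·306.8/2.26 = 121.8142.

x_2* = 121.8142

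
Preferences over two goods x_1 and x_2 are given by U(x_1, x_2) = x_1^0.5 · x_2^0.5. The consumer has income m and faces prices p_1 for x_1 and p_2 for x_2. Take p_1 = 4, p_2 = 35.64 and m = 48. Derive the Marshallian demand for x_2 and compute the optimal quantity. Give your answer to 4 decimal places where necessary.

x_2* = 0.6734

MU_x_1/MU_x_2 = (0.5·x_2)/(0.5·x_1); tangency sets this equal to p_1/p_2.
Rearranging, p_2·x_2 = p_1·x_1. Substituting into the budget gives p_1·x_1·(1 + 1) = m.
Demand: x_1*(p_1,p_2,m) = 0.5·m/p_1 and x_2* = 0.5·m/p_2.
At p_1=4, p_2=35.64, m=48: x_2* = 0.5·48/35.64 = 0.6734.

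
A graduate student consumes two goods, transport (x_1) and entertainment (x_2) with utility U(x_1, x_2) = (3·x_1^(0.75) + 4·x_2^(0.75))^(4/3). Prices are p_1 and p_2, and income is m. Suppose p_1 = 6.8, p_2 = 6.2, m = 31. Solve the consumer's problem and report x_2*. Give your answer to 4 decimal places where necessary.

From the CES first-order condition, (3/4)·(x_2/x_1)^(0.25) = p_1/p_2.
Solve for the ratio: x_2/x_1 = [(4/3)·p_1/p_2]^(4).
With the ratio pinned down, the budget gives x_1* = m/(p_1 + p_2·(x_2/x_1)) and x_2* = (x_2/x_1)·x_1*.
Numerically x_2/x_1 = 4.573238, so x_1* = 31/(6.8 + 6.2·4.573238) = 0.8818 and x_2* = 4.573238·0.8818 = 4.0328.

x_2* = 4.0328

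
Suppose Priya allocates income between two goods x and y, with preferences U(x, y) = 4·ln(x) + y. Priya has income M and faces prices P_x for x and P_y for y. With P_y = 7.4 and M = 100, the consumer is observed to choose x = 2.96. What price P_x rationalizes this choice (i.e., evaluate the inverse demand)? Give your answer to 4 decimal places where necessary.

MU_x = 4/x, MU_y = 1. Tangency: 4/x = P_x/P_y.
So x*(P_x,P_y) = 4·P_y/P_x, independent of income; and y* = (M − 4·P_y)/P_y.
Set x* = 2.96 in the demand function and solve for P_x: P_x = 10.

P_x = 10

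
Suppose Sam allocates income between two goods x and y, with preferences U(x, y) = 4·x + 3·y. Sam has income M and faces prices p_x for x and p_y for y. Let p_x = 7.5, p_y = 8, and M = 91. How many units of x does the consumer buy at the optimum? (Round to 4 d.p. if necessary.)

x gives more utility per dollar, so spend all income on x: x* = M/p_x, y* = 0.
Numerically: x* = 12.1333, y* = 0.

x* = 12.1333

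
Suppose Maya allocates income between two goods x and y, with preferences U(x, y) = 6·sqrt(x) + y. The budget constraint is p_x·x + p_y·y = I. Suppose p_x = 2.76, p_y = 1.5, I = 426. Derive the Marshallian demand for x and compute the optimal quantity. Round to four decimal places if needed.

x* = 2.6583

Set MRS = p_x/p_y: 3·x^(−1/2) = p_x/p_y.
Thus x* = (3·p_y/p_x)² — independent of I — with the rest of income spent on y.
Plugging in: x* = (3·1.5/2.76)² = 2.6583.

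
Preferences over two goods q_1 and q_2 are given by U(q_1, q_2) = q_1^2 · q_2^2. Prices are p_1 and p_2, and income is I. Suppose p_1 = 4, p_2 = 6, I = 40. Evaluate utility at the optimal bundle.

Tangency: MRS = q_2/q_1 = p_1/p_2.
Rearranging, p_2·q_2 = p_1·q_1. Substituting into the budget gives p_1·q_1·(1 + 1) = I.
Demand: q_1*(p_1,p_2,I) = 0.5·I/p_1 and q_2* = 0.5·I/p_2.
At p_1=4, p_2=6, I=40: q_1* = 0.5·40/4 = 5, q_2* = 3.3333.
Utility at the optimum: U(5, 3.3333) = 277.7778.

V = 277.7778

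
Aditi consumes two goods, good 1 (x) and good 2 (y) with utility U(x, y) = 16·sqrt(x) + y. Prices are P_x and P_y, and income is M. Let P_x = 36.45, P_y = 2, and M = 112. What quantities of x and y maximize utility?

x* = 0.1927, y* = 52.4883

MU_x = 8/√x, MU_y = 1. Tangency: 8/√x = P_x/P_y.
Thus x* = (8·P_y/P_x)² — independent of M — with the rest of income spent on y.
Plugging in: x* = (8·2/36.45)² = 0.1927, y* = 52.4883.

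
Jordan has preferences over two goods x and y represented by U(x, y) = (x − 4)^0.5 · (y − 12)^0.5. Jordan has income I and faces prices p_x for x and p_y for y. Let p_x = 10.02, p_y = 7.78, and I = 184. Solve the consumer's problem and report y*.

y* = 15.2494

MRS = (y−12)/(x−4). Tangency with p_x/p_y gives y−12 = (p_x/p_y)·(x−4).
After buying the subsistence bundle (4, 12), a share 0.5 of the remaining income goes to x: x* = 4 + 0.5·(I − 4p_x − 12p_y)/p_x.
Discretionary income = 184 − 4·10.02 − 12·7.78 = 50.56; y* = 12 + 0.5·50.56/7.78 = 15.2494.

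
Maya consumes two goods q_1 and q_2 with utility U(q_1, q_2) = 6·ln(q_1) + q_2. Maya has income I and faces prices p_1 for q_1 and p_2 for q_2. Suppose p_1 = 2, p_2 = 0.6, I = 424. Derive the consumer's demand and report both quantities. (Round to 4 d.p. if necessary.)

MU_q_1 = 6/q_1, MU_q_2 = 1. Tangency: 6/q_1 = p_1/p_2.
So q_1*(p_1,p_2) = 6·p_2/p_1, independent of income; and q_2* = (I − 6·p_2)/p_2.
At the given prices: q_1* = 6·0.6/2 = 1.8, and q_2* = 700.6667.

q_1* = 1.8, q_2* = 700.6667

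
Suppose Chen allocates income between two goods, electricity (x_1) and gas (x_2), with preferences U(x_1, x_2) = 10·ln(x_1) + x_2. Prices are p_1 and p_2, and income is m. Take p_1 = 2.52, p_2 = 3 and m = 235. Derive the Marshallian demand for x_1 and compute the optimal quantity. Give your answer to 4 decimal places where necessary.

x_1* = 11.9048

So x_1*(p_1,p_2) = 10·p_2/p_1, independent of income; and x_2* = (m − 10·p_2)/p_2.
At the given prices: x_1* = 10·3/2.52 = 11.9048.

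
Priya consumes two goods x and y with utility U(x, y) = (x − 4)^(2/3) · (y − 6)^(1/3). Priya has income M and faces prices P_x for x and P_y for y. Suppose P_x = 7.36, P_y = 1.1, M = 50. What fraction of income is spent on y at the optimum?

MRS = 2·(y−6)/(x−4). Tangency with P_x/P_y gives y−6 = (1/2)·(P_x/P_y)·(x−4).
After buying the subsistence bundle (4, 6), a share 2/3 of the remaining income goes to x: x* = 4 + 2/3·(M − 4P_x − 6P_y)/P_x.
Discretionary income = 50 − 4·7.36 − 6·1.1 = 13.96; x* = 4 + 2/3·13.96/7.36 = 5.2645; y* = 6 + 1/3·13.96/1.1 = 10.2303.
Expenditure on y: 1.1·10.2303 = 11.2533; share = 0.2251.

share on y = 0.2251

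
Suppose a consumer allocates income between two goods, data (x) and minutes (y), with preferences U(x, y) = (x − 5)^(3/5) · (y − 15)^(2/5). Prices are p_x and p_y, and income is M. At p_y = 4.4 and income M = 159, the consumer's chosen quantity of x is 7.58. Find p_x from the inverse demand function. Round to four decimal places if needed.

This is Cobb-Douglas in (x−5, y−15): tangency gives 0.6·p_y·(y−15) = 0.4·p_x·(x−5).
Substituting into the budget: x* = 5 + 0.6·(M − 5·p_x − 15·p_y)/p_x, and y* = 15 + 0.4·(…)/p_y.
Set x* = 7.58 in the demand function and solve for p_x: p_x = 10.

p_x = 10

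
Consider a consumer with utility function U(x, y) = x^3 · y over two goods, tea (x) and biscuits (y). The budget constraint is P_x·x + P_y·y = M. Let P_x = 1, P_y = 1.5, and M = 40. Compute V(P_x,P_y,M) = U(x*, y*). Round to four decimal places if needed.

The MRS is 3·y/x. Set MRS = P_x/P_y.
Rearranging, P_y·y = (1/3)·P_x·x. Substituting into the budget gives P_x·x·(1 + (1/3)) = M.
Demand: x*(P_x,P_y,M) = 0.75·M/P_x and y* = 0.25·M/P_y.
At P_x=1, P_y=1.5, M=40: x* = 0.75·40/1 = 30, y* = 6.6667.
Utility at the optimum: U(30, 6.6667) = 180000.

V = 180000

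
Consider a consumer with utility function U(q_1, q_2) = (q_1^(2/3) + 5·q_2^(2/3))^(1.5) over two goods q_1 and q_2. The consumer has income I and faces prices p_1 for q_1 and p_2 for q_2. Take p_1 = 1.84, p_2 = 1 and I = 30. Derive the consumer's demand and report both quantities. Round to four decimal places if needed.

q_1* = 0.0384, q_2* = 29.9293

MU_q_1 ∝ q_1^(-1/3), MU_q_2 ∝ 5·q_2^(-1/3), so MRS = (1/5)·(q_2/q_1)^(1/3) = p_1/p_2.
Hence q_2/q_1 = (5·p_1/p_2)^(1/(1/3)), i.e. raised to the 3 power.
Substitute q_2 = (q_2/q_1)·q_1 into the budget: q_1* = I/(p_1 + p_2·(q_2/q_1)).
Numerically q_2/q_1 = 778.688, so q_1* = 30/(1.84 + 1·778.688) = 0.0384 and q_2* = 778.688·0.0384 = 29.9293.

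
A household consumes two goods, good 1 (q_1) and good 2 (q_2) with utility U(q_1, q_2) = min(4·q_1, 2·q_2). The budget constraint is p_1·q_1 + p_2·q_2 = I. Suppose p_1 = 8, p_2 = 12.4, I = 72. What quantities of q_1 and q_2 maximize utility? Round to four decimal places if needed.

Demand: q_1*(p_1,p_2,I) = 2·I/(2·p_1 + 4·p_2), q_2* = 4·I/(2·p_1 + 4·p_2).
Here 2·8 + 4·12.4 = 65.6, giving q_1* = 2.1951 and q_2* = 4.3902.

q_1* = 2.1951, q_2* = 4.3902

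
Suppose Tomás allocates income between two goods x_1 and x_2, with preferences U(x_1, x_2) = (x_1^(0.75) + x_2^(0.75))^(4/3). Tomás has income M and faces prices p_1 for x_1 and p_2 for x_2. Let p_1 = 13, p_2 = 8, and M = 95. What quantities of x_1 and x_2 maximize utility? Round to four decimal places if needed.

MU_x_1 ∝ x_1^(-0.25), MU_x_2 ∝ x_2^(-0.25), so MRS = (x_2/x_1)^(0.25) = p_1/p_2.
Hence x_2/x_1 = (p_1/p_2)^(1/(0.25)), i.e. raised to the 4 power.
With the ratio pinned down, the budget gives x_1* = M/(p_1 + p_2·(x_2/x_1)) and x_2* = (x_2/x_1)·x_1*.
Numerically x_2/x_1 = 6.9729, so x_1* = 95/(13 + 8·6.9729) = 1.3812 and x_2* = 6.9729·1.3812 = 9.6306.

x_1* = 1.3812, x_2* = 9.6306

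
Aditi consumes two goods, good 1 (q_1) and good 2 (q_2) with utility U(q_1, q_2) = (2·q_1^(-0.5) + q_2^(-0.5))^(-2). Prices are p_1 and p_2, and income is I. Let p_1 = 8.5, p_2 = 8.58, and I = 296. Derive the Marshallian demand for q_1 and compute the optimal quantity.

MU_q_1 ∝ 2·q_1^(-1.5), MU_q_2 ∝ q_2^(-1.5), so MRS = 2·(q_2/q_1)^(1.5) = p_1/p_2.
Hence q_2/q_1 = ((1/2)·p_1/p_2)^(1/(1.5)), i.e. raised to the 2/3 power.
Substitute q_2 = (q_2/q_1)·q_1 into the budget: q_1* = I/(p_1 + p_2·(q_2/q_1)).
Numerically q_2/q_1 = 0.626039, so q_1* = 296/(8.5 + 8.58·0.626039) = 21.3389.

q_1* = 21.3389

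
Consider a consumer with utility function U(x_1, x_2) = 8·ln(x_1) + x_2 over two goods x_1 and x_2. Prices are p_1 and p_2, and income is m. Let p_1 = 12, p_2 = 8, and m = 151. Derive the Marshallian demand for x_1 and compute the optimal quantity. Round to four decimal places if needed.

MU_x_1 = 8/x_1, MU_x_2 = 1. Tangency: 8/x_1 = p_1/p_2.
So x_1*(p_1,p_2) = 8·p_2/p_1, independent of income; and x_2* = (m − 8·p_2)/p_2.
At the given prices: x_1* = 8·8/12 = 5.3333.

x_1* = 5.3333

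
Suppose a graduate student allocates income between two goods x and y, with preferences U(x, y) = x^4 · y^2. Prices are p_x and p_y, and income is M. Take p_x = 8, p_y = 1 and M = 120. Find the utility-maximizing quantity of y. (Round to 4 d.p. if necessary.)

Tangency: MRS = 2·y/x = p_x/p_y.
Rearranging, p_y·y = (1/2)·p_x·x. Substituting into the budget gives p_x·x·(1 + (1/2)) = M.
Demand: x*(p_x,p_y,M) = 2/3·M/p_x and y* = 1/3·M/p_y.
At p_x=8, p_y=1, M=120: y* = 1/3·120/1 = 40.

y* = 40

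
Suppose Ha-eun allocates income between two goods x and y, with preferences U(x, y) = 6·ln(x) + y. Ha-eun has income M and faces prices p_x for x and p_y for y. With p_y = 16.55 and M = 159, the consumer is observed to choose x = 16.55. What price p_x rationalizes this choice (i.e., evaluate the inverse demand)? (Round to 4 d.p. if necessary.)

p_x = 6

MU_x = 6/x, MU_y = 1. Tangency: 6/x = p_x/p_y.
So x*(p_x,p_y) = 6·p_y/p_x, independent of income; and y* = (M − 6·p_y)/p_y.
Set x* = 16.55 in the demand function and solve for p_x: p_x = 6.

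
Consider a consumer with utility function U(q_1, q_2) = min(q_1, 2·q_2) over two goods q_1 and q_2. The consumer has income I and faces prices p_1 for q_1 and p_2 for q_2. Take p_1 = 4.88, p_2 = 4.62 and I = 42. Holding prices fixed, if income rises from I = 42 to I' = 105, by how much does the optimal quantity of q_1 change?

Δq_1* = 8.7622

Demand: q_1*(p_1,p_2,I) = 2·I/(2·p_1 + p_2), q_2* = I/(2·p_1 + p_2).
Here 2·4.88 + 4.62 = 14.38, giving q_1* = 5.8414.
At I' = 105: q_1* = 14.6036. Change: 14.6036 − 5.8414 = 8.7622.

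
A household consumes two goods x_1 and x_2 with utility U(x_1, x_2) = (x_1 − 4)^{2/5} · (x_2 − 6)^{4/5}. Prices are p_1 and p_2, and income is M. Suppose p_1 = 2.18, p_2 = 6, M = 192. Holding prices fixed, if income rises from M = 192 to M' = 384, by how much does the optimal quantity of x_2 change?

Δx_2* = 21.3333

Let x_1' = x_1−4, x_2' = x_2−6. MRS = (1/2)·x_2'/x_1' = p_1/p_2.
After buying the subsistence bundle (4, 6), a share 1/3 of the remaining income goes to x_1: x_1* = 4 + 1/3·(M − 4p_1 − 6p_2)/p_1.
Discretionary income = 192 − 4·2.18 − 6·6 = 147.28; x_2* = 6 + 2/3·147.28/6 = 22.3644.
At M' = 384: x_2* = 43.6978. Change: 43.6978 − 22.3644 = 21.3333.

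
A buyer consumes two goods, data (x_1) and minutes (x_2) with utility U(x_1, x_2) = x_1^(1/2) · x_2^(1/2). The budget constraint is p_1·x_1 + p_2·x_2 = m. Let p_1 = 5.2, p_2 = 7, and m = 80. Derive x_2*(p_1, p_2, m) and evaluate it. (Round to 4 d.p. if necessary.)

x_2* = 5.7143

The MRS is x_2/x_1. Set MRS = p_1/p_2.
So 0.5·p_2·x_2 = 0.5·p_1·x_1; combined with the budget, a share 0.5 of income goes to x_1.
Demand: x_1*(p_1,p_2,m) = 0.5·m/p_1 and x_2* = 0.5·m/p_2.
At p_1=5.2, p_2=7, m=80: x_2* = 0.5·80/7 = 5.7143.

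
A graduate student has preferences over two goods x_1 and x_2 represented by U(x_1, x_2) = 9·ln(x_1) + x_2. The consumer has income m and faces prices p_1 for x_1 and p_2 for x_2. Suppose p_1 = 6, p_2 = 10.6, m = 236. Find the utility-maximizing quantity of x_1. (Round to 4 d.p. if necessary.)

Set MRS = p_1/p_2: (9/x_1)/1 = p_1/p_2.
So x_1*(p_1,p_2) = 9·p_2/p_1, independent of income; and x_2* = (m − 9·p_2)/p_2.
At the given prices: x_1* = 9·10.6/6 = 15.9.

x_1* = 15.9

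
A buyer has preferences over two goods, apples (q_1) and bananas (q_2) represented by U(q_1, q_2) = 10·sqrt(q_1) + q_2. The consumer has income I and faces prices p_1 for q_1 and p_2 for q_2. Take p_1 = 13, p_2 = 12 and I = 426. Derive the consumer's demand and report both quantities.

q_1* = 21.3018, q_2* = 12.4231

MU_q_1 = 5/√q_1, MU_q_2 = 1. Tangency: 5/√q_1 = p_1/p_2.
Thus q_1* = (5·p_2/p_1)² — independent of I — with the rest of income spent on q_2.
Plugging in: q_1* = (5·12/13)² = 21.3018, q_2* = 12.4231.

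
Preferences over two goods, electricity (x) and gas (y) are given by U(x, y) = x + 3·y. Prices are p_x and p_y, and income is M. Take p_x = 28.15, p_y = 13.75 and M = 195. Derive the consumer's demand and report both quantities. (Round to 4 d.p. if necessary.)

y gives more utility per dollar, so spend all income on y: y* = M/p_y, x* = 0.
Numerically: x* = 0, y* = 14.1818.

x* = 0, y* = 14.1818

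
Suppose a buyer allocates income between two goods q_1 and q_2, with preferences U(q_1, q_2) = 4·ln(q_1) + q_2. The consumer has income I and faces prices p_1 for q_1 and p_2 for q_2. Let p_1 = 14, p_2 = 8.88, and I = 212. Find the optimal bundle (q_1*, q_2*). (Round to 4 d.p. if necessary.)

So q_1*(p_1,p_2) = 4·p_2/p_1, independent of income; and q_2* = (I − 4·p_2)/p_2.
At the given prices: q_1* = 4·8.88/14 = 2.5371, and q_2* = 19.8739.

q_1* = 2.5371, q_2* = 19.8739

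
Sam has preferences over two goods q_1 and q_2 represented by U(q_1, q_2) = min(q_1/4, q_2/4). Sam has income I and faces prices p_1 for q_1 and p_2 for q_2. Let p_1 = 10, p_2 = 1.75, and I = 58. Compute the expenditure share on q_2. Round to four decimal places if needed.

share on q_2 = 0.1489

Demand: q_1*(p_1,p_2,I) = 4·I/(4·p_1 + 4·p_2), q_2* = 4·I/(4·p_1 + 4·p_2).
Here 4·10 + 4·1.75 = 47, giving q_1* = 4.9362 and q_2* = 4.9362.
Expenditure on q_2: 1.75·4.9362 = 8.6383; share = 0.1489.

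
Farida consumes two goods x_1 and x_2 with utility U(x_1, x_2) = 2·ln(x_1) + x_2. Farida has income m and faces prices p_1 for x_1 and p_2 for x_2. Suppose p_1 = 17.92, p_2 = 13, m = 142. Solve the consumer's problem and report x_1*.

At the given prices: x_1* = 2·13/17.92 = 1.4509.

x_1* = 1.4509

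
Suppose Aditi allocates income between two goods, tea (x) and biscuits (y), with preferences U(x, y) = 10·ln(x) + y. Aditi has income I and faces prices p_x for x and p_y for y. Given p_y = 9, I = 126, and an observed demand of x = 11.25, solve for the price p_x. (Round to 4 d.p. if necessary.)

Set MRS = p_x/p_y: (10/x)/1 = p_x/p_y.
So x*(p_x,p_y) = 10·p_y/p_x, independent of income; and y* = (I − 10·p_y)/p_y.
Set x* = 11.25 in the demand function and solve for p_x: p_x = 8.

p_x = 8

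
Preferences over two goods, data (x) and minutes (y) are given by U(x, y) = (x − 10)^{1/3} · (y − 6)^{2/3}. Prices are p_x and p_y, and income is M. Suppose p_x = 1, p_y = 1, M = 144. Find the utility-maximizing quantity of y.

MRS = (1/2)·(y−6)/(x−10). Tangency with p_x/p_y gives y−6 = 2·(p_x/p_y)·(x−10).
Substituting into the budget: x* = 10 + 1/3·(M − 10·p_x − 6·p_y)/p_x, and y* = 6 + 2/3·(…)/p_y.
Discretionary income = 144 − 10·1 − 6·1 = 128; y* = 6 + 2/3·128/1 = 91.3333.

y* = 91.3333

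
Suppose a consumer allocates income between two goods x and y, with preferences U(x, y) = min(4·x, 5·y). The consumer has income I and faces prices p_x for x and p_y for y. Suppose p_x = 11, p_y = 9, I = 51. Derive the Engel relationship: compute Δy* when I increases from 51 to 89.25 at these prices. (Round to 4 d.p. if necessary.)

Δy* = 1.6813

With perfect complements, no substitution: consume in ratio x:y = 5:4.
Budget: p_x·x + p_y·(4/5)·x = I, so (5·p_x + 4·p_y)·x = 5·I.
Demand: x*(p_x,p_y,I) = 5·I/(5·p_x + 4·p_y), y* = 4·I/(5·p_x + 4·p_y).
Here 5·11 + 4·9 = 91, giving y* = 2.2418.
At I' = 89.25: y* = 3.9231. Change: 3.9231 − 2.2418 = 1.6813.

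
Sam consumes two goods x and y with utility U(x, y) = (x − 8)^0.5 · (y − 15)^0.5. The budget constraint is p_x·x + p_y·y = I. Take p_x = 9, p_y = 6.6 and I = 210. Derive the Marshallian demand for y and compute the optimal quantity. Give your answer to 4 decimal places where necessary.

y* = 17.9545

Substituting into the budget: x* = 8 + 0.5·(I − 8·p_x − 15·p_y)/p_x, and y* = 15 + 0.5·(…)/p_y.
Discretionary income = 210 − 8·9 − 15·6.6 = 39; y* = 15 + 0.5·39/6.6 = 17.9545.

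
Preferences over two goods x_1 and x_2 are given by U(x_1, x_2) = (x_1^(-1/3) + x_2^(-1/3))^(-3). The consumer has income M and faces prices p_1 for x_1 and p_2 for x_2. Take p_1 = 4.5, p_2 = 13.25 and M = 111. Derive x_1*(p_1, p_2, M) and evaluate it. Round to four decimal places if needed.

x_1* = 10.6785

MU_x_1 ∝ x_1^(-4/3), MU_x_2 ∝ x_2^(-4/3), so MRS = (x_2/x_1)^(4/3) = p_1/p_2.
Hence x_2/x_1 = (p_1/p_2)^(1/(4/3)), i.e. raised to the 0.75 power.
Substitute x_2 = (x_2/x_1)·x_1 into the budget: x_1* = M/(p_1 + p_2·(x_2/x_1)).
Numerically x_2/x_1 = 0.444885, so x_1* = 111/(4.5 + 13.25·0.444885) = 10.6785.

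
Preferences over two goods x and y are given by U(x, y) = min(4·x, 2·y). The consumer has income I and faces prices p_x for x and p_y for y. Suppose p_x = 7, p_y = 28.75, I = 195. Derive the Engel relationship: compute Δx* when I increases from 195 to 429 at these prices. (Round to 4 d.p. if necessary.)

With perfect complements, no substitution: consume in ratio x:y = 2:4.
Budget: p_x·x + p_y·2·x = I, so (2·p_x + 4·p_y)·x = 2·I.
Demand: x*(p_x,p_y,I) = 2·I/(2·p_x + 4·p_y), y* = 4·I/(2·p_x + 4·p_y).
Here 2·7 + 4·28.75 = 129, giving x* = 3.0233.
At I' = 429: x* = 6.6512. Change: 6.6512 − 3.0233 = 3.6279.

Δx* = 3.6279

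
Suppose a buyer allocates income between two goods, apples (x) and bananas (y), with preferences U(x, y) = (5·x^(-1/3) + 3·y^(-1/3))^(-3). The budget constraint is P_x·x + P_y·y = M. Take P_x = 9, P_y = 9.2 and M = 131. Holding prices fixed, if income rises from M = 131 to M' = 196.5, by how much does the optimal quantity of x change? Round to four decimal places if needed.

MRS = MU_x/MU_y = (5/3)·(y/x)^(4/3). Set equal to P_x/P_y.
Hence y/x = ((3/5)·P_x/P_y)^(1/(4/3)), i.e. raised to the 0.75 power.
Substitute y = (y/x)·x into the budget: x* = M/(P_x + P_y·(y/x)).
Numerically y/x = 0.670586, so x* = 131/(9 + 9.2·0.670586) = 8.6358.
At M' = 196.5: x* = 12.9537. Change: 12.9537 − 8.6358 = 4.3179.

Δx* = 4.3179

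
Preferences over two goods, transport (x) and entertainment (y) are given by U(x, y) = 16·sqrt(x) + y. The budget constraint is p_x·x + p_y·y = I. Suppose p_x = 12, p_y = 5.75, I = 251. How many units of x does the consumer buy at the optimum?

x* = 14.6944

Set MRS = p_x/p_y: 8·x^(−1/2) = p_x/p_y.
Solve: √x = 8·p_y/p_x, so x*(p_x,p_y) = (8·p_y/p_x)², and y* = (I − p_x·x*)/p_y.
Plugging in: x* = (8·5.75/12)² = 14.6944.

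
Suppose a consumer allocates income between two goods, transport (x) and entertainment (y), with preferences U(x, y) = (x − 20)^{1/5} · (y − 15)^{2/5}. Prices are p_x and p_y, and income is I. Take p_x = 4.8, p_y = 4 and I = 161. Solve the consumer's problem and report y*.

This is Cobb-Douglas in (x−20, y−15): tangency gives 0.2·p_y·(y−15) = 0.4·p_x·(x−20).
Substituting into the budget: x* = 20 + 1/3·(I − 20·p_x − 15·p_y)/p_x, and y* = 15 + 2/3·(…)/p_y.
Discretionary income = 161 − 20·4.8 − 15·4 = 5; y* = 15 + 2/3·5/4 = 15.8333.

y* = 15.8333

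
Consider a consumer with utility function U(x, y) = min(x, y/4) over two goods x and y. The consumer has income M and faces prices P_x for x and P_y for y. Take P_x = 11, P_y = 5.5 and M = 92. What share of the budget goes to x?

With perfect complements, no substitution: consume in ratio x:y = 1:4.
Budget: P_x·x + P_y·4·x = M, so (P_x + 4·P_y)·x = M.
Demand: x*(P_x,P_y,M) = M/(P_x + 4·P_y), y* = 4·M/(P_x + 4·P_y).
Here 11 + 4·5.5 = 33, giving x* = 2.7879 and y* = 11.1515.
Expenditure on x: 11·2.7879 = 30.6667; share = 0.3333.

share on x = 0.3333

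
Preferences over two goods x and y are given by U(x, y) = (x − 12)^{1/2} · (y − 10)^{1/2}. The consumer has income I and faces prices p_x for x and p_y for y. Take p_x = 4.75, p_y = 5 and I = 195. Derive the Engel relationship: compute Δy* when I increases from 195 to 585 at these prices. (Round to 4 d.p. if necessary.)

This is Cobb-Douglas in (x−12, y−10): tangency gives 0.5·p_y·(y−10) = 0.5·p_x·(x−12).
Substituting into the budget: x* = 12 + 0.5·(I − 12·p_x − 10·p_y)/p_x, and y* = 10 + 0.5·(…)/p_y.
Discretionary income = 195 − 12·4.75 − 10·5 = 88; y* = 10 + 0.5·88/5 = 18.8.
At I' = 585: y* = 57.8. Change: 57.8 − 18.8 = 39.

Δy* = 39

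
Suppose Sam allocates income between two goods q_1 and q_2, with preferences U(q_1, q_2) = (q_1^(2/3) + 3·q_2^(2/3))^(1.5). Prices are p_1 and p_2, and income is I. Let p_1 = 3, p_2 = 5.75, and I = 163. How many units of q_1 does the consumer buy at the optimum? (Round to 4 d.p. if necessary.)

q_1* = 6.5072

From the CES first-order condition, (1/3)·(q_2/q_1)^(1/3) = p_1/p_2.
Hence q_2/q_1 = (3·p_1/p_2)^(1/(1/3)), i.e. raised to the 3 power.
With the ratio pinned down, the budget gives q_1* = I/(p_1 + p_2·(q_2/q_1)) and q_2* = (q_2/q_1)·q_1*.
Numerically q_2/q_1 = 3.834635, so q_1* = 163/(3 + 5.75·3.834635) = 6.5072.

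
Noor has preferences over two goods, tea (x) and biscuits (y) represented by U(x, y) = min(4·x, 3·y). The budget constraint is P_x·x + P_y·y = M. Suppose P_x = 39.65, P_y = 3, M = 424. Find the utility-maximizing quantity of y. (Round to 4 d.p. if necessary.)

y* = 12.9515

Leontief preferences: the optimum is at the kink where x/3 = y/4, i.e. y = (4/3)·x.
Budget: P_x·x + P_y·(4/3)·x = M, so (3·P_x + 4·P_y)·x = 3·M.
Demand: x*(P_x,P_y,M) = 3·M/(3·P_x + 4·P_y), y* = 4·M/(3·P_x + 4·P_y).
Here 3·39.65 + 4·3 = 130.95, giving y* = 12.9515.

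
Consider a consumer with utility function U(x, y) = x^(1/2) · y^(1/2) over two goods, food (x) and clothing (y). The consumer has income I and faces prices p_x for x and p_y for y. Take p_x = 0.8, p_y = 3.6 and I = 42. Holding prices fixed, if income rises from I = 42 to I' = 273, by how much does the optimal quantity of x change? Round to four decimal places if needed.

Δx* = 144.375

Demand: x*(p_x,p_y,I) = 0.5·I/p_x and y* = 0.5·I/p_y.
At p_x=0.8, p_y=3.6, I=42: x* = 0.5·42/0.8 = 26.25.
At I' = 273: x* = 170.625. Change: 170.625 − 26.25 = 144.375.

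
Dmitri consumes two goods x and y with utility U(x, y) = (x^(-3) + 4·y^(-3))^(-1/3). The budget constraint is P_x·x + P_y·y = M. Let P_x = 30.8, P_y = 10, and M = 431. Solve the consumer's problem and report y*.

y* = 16.3011

Numerically y/x = 1.873496, so x* = 431/(30.8 + 10·1.873496) = 8.7009 and y* = 1.873496·8.7009 = 16.3011.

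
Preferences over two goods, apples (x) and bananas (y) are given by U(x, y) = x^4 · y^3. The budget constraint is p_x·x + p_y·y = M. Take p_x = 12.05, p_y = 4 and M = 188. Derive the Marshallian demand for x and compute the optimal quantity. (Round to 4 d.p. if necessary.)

x* = 8.9152

Tangency: MRS = (4/3)·y/x = p_x/p_y.
Rearranging, p_y·y = (3/4)·p_x·x. Substituting into the budget gives p_x·x·(1 + (3/4)) = M.
Demand: x*(p_x,p_y,M) = 4/7·M/p_x and y* = 3/7·M/p_y.
At p_x=12.05, p_y=4, M=188: x* = 4/7·188/12.05 = 8.9152.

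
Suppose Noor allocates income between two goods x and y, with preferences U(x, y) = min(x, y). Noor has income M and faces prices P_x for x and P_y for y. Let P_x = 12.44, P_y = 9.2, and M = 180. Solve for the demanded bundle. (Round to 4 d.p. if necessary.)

x* = 8.3179, y* = 8.3179

Leontief preferences: the optimum is at the kink where x/1 = y/1, i.e. y = x.
Budget: P_x·x + P_y·x = M, so (P_x + P_y)·x = M.
Demand: x*(P_x,P_y,M) = M/(P_x + P_y), y* = M/(P_x + P_y).
Here 12.44 + 9.2 = 21.64, giving x* = 8.3179 and y* = 8.3179.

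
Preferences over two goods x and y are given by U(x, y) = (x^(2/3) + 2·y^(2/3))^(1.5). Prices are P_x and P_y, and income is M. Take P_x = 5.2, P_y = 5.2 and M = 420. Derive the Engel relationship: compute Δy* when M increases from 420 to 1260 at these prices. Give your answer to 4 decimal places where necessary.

Δy* = 143.5897

From the CES first-order condition, (1/2)·(y/x)^(1/3) = P_x/P_y.
Hence y/x = (2·P_x/P_y)^(1/(1/3)), i.e. raised to the 3 power.
With the ratio pinned down, the budget gives x* = M/(P_x + P_y·(y/x)) and y* = (y/x)·x*.
Numerically y/x = 8, so x* = 420/(5.2 + 5.2·8) = 8.9744 and y* = 8·8.9744 = 71.7949.
At M' = 1260: y* = 215.3846. Change: 215.3846 − 71.7949 = 143.5897.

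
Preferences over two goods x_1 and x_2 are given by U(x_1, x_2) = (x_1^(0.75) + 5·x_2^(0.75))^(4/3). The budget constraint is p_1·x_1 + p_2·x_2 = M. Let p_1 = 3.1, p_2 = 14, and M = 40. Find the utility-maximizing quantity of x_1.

x_1* = 1.6573

MRS = MU_x_1/MU_x_2 = (1/5)·(x_2/x_1)^(0.25). Set equal to p_1/p_2.
Hence x_2/x_1 = (5·p_1/p_2)^(1/(0.25)), i.e. raised to the 4 power.
Substitute x_2 = (x_2/x_1)·x_1 into the budget: x_1* = M/(p_1 + p_2·(x_2/x_1)).
Numerically x_2/x_1 = 1.502501, so x_1* = 40/(3.1 + 14·1.502501) = 1.6573.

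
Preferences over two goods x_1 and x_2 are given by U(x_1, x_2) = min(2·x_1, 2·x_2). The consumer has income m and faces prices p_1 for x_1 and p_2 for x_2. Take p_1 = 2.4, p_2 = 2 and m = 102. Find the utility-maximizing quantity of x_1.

x_1* = 23.1818

Leontief preferences: the optimum is at the kink where x_1/2 = x_2/2, i.e. x_2 = x_1.
Budget: p_1·x_1 + p_2·x_1 = m, so (2·p_1 + 2·p_2)·x_1 = 2·m.
Demand: x_1*(p_1,p_2,m) = 2·m/(2·p_1 + 2·p_2), x_2* = 2·m/(2·p_1 + 2·p_2).
Here 2·2.4 + 2·2 = 8.8, giving x_1* = 23.1818.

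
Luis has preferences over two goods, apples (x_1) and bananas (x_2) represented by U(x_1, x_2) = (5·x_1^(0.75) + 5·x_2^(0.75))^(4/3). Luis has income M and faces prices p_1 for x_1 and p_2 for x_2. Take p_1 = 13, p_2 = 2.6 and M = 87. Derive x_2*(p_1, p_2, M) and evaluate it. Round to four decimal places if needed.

Numerically x_2/x_1 = 625, so x_1* = 87/(13 + 2.6·625) = 0.0531 and x_2* = 625·0.0531 = 33.196.

x_2* = 33.196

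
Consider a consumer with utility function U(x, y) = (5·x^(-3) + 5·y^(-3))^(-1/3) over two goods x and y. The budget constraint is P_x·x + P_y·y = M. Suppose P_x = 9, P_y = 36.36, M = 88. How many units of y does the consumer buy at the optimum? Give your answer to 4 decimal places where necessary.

With the ratio pinned down, the budget gives x* = M/(P_x + P_y·(y/x)) and y* = (y/x)·x*.
Numerically y/x = 0.70535, so x* = 88/(9 + 36.36·0.70535) = 2.5399 and y* = 0.70535·2.5399 = 1.7915.

y* = 1.7915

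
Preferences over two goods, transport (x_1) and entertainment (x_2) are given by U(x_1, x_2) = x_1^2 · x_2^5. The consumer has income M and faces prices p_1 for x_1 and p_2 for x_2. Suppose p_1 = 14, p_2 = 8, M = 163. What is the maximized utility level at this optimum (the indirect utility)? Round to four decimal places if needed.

Tangency: MRS = (2/5)·x_2/x_1 = p_1/p_2.
Rearranging, p_2·x_2 = (5/2)·p_1·x_1. Substituting into the budget gives p_1·x_1·(1 + (5/2)) = M.
Demand: x_1*(p_1,p_2,M) = 2/7·M/p_1 and x_2* = 5/7·M/p_2.
At p_1=14, p_2=8, M=163: x_1* = 2/7·163/14 = 3.3265, x_2* = 14.5536.
Utility at the optimum: U(3.3265, 14.5536) = 7224885.311.

V = 7224885.311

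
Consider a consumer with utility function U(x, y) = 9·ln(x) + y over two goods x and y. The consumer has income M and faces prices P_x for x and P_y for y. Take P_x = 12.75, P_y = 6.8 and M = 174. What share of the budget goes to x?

share on x = 0.3517

MU_x = 9/x, MU_y = 1. Tangency: 9/x = P_x/P_y.
So x*(P_x,P_y) = 9·P_y/P_x, independent of income; and y* = (M − 9·P_y)/P_y.
At the given prices: x* = 9·6.8/12.75 = 4.8, and y* = 16.5882.
Expenditure on x: 12.75·4.8 = 61.2; share = 0.3517.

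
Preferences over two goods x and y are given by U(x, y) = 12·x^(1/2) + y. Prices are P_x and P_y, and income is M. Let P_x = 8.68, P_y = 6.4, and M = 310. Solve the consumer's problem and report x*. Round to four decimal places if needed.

Utility is quasi-linear in y; the FOC for x is 6/√x = P_x/P_y.
Solve: √x = 6·P_y/P_x, so x*(P_x,P_y) = (6·P_y/P_x)², and y* = (M − P_x·x*)/P_y.
Plugging in: x* = (6·6.4/8.68)² = 19.5714.

x* = 19.5714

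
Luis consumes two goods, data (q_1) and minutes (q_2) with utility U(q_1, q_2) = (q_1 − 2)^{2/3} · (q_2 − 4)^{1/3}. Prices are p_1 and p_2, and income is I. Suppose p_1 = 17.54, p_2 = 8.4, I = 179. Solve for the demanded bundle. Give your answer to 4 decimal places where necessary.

This is Cobb-Douglas in (q_1−2, q_2−4): tangency gives 2/3·p_2·(q_2−4) = 1/3·p_1·(q_1−2).
Substituting into the budget: q_1* = 2 + 2/3·(I − 2·p_1 − 4·p_2)/p_1, and q_2* = 4 + 1/3·(…)/p_2.
Discretionary income = 179 − 2·17.54 − 4·8.4 = 110.32; q_1* = 2 + 2/3·110.32/17.54 = 6.1931; q_2* = 4 + 1/3·110.32/8.4 = 8.3778.

q_1* = 6.1931, q_2* = 8.3778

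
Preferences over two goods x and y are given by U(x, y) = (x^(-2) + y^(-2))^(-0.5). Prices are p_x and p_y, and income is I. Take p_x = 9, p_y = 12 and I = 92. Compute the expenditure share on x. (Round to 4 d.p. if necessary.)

share on x = 0.4522

MU_x ∝ x^(-3), MU_y ∝ y^(-3), so MRS = (y/x)^(3) = p_x/p_y.
Hence y/x = (p_x/p_y)^(1/(3)), i.e. raised to the 1/3 power.
With the ratio pinned down, the budget gives x* = I/(p_x + p_y·(y/x)) and y* = (y/x)·x*.
Numerically y/x = 0.90856, so x* = 92/(9 + 12·0.90856) = 4.6225 and y* = 0.90856·4.6225 = 4.1998.
Expenditure on x: 9·4.6225 = 41.6023; share = 0.4522.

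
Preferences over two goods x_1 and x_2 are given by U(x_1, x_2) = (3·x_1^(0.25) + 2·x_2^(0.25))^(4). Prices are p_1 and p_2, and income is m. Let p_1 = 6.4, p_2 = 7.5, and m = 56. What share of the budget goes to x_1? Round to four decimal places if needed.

share on x_1 = 0.6442

MRS = MU_x_1/MU_x_2 = (3/2)·(x_2/x_1)^(0.75). Set equal to p_1/p_2.
Hence x_2/x_1 = ((2/3)·p_1/p_2)^(1/(0.75)), i.e. raised to the 4/3 power.
With the ratio pinned down, the budget gives x_1* = m/(p_1 + p_2·(x_2/x_1)) and x_2* = (x_2/x_1)·x_1*.
Numerically x_2/x_1 = 0.471379, so x_1* = 56/(6.4 + 7.5·0.471379) = 5.6364 and x_2* = 0.471379·5.6364 = 2.6569.
Expenditure on x_1: 6.4·5.6364 = 36.0732; share = 0.6442.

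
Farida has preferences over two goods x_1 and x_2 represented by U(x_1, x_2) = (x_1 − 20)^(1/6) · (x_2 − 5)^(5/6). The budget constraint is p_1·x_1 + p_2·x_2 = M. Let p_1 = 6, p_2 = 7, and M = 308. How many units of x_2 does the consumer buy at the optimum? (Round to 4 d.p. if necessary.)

After buying the subsistence bundle (20, 5), a share 1/6 of the remaining income goes to x_1: x_1* = 20 + 1/6·(M − 20p_1 − 5p_2)/p_1.
Discretionary income = 308 − 20·6 − 5·7 = 153; x_2* = 5 + 5/6·153/7 = 23.2143.

x_2* = 23.2143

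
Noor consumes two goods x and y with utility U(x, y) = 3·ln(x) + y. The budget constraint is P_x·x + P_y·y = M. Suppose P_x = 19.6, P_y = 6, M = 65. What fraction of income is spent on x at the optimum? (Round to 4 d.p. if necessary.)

share on x = 0.2769

Set MRS = P_x/P_y: (3/x)/1 = P_x/P_y.
So x*(P_x,P_y) = 3·P_y/P_x, independent of income; and y* = (M − 3·P_y)/P_y.
At the given prices: x* = 3·6/19.6 = 0.9184, and y* = 7.8333.
Expenditure on x: 19.6·0.9184 = 18; share = 0.2769.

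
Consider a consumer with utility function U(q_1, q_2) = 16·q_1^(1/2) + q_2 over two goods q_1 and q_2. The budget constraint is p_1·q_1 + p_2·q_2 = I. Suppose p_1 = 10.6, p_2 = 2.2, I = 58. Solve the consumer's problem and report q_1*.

MU_q_1 = 8/√q_1, MU_q_2 = 1. Tangency: 8/√q_1 = p_1/p_2.
Thus q_1* = (8·p_2/p_1)² — independent of I — with the rest of income spent on q_2.
Plugging in: q_1* = (8·2.2/10.6)² = 2.7569.

q_1* = 2.7569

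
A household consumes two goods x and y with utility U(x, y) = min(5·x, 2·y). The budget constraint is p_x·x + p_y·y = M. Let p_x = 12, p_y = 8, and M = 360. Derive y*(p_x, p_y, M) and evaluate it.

y* = 28.125

With perfect complements, no substitution: consume in ratio x:y = 2:5.
Budget: p_x·x + p_y·(5/2)·x = M, so (2·p_x + 5·p_y)·x = 2·M.
Demand: x*(p_x,p_y,M) = 2·M/(2·p_x + 5·p_y), y* = 5·M/(2·p_x + 5·p_y).
Here 2·12 + 5·8 = 64, giving y* = 28.125.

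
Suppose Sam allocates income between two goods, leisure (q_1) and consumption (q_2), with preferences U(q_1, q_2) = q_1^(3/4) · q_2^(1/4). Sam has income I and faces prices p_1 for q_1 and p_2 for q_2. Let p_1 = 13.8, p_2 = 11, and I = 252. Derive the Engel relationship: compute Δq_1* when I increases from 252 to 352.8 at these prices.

Δq_1* = 5.4783

Tangency: MRS = 3·q_2/q_1 = p_1/p_2.
Rearranging, p_2·q_2 = (1/3)·p_1·q_1. Substituting into the budget gives p_1·q_1·(1 + (1/3)) = I.
Demand: q_1*(p_1,p_2,I) = 0.75·I/p_1 and q_2* = 0.25·I/p_2.
At p_1=13.8, p_2=11, I=252: q_1* = 0.75·252/13.8 = 13.6957.
At I' = 352.8: q_1* = 19.1739. Change: 19.1739 − 13.6957 = 5.4783.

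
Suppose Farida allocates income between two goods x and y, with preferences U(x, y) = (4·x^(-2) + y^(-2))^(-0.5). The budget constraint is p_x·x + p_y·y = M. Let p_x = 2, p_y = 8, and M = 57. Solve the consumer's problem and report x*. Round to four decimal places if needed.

MU_x ∝ 4·x^(-3), MU_y ∝ y^(-3), so MRS = 4·(y/x)^(3) = p_x/p_y.
Hence y/x = ((1/4)·p_x/p_y)^(1/(3)), i.e. raised to the 1/3 power.
With the ratio pinned down, the budget gives x* = M/(p_x + p_y·(y/x)) and y* = (y/x)·x*.
Numerically y/x = 0.39685, so x* = 57/(2 + 8·0.39685) = 11.0149.

x* = 11.0149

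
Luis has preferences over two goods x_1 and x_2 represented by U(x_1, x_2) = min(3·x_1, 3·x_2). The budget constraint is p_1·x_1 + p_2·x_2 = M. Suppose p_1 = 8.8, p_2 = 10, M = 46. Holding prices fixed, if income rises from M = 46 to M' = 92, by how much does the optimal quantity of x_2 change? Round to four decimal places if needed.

Δx_2* = 2.4468

Leontief preferences: the optimum is at the kink where x_1/3 = x_2/3, i.e. x_2 = x_1.
Budget: p_1·x_1 + p_2·x_1 = M, so (3·p_1 + 3·p_2)·x_1 = 3·M.
Demand: x_1*(p_1,p_2,M) = 3·M/(3·p_1 + 3·p_2), x_2* = 3·M/(3·p_1 + 3·p_2).
Here 3·8.8 + 3·10 = 56.4, giving x_2* = 2.4468.
At M' = 92: x_2* = 4.8936. Change: 4.8936 − 2.4468 = 2.4468.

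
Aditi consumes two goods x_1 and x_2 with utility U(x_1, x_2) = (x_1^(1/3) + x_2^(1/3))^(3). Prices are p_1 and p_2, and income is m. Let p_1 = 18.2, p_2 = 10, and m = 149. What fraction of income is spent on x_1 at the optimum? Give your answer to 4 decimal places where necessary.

With the ratio pinned down, the budget gives x_1* = m/(p_1 + p_2·(x_2/x_1)) and x_2* = (x_2/x_1)·x_1*.
Numerically x_2/x_1 = 2.455314, so x_1* = 149/(18.2 + 10·2.455314) = 3.4851 and x_2* = 2.455314·3.4851 = 8.5571.
Expenditure on x_1: 18.2·3.4851 = 63.4293; share = 0.4257.

share on x_1 = 0.4257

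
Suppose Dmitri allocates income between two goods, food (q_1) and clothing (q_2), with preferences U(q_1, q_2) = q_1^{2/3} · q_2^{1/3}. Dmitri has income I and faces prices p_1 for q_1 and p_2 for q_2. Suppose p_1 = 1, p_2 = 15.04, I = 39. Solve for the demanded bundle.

q_1* = 26, q_2* = 0.8644

At p_1=1, p_2=15.04, I=39: q_1* = 2/3·39/1 = 26, q_2* = 0.8644.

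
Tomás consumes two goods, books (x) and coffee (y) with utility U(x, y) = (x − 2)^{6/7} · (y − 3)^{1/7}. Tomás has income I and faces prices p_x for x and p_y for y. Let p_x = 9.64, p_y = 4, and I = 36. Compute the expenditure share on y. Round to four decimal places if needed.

share on y = 0.3521

Discretionary income = 36 − 2·9.64 − 3·4 = 4.72; x* = 2 + 6/7·4.72/9.64 = 2.4197; y* = 3 + 1/7·4.72/4 = 3.1686.
Expenditure on y: 4·3.1686 = 12.6743; share = 0.3521.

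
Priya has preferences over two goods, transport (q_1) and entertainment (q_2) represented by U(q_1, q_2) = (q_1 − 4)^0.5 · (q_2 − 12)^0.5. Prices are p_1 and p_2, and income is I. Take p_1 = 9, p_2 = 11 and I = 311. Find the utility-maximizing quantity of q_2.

This is Cobb-Douglas in (q_1−4, q_2−12): tangency gives 0.5·p_2·(q_2−12) = 0.5·p_1·(q_1−4).
After buying the subsistence bundle (4, 12), a share 0.5 of the remaining income goes to q_1: q_1* = 4 + 0.5·(I − 4p_1 − 12p_2)/p_1.
Discretionary income = 311 − 4·9 − 12·11 = 143; q_2* = 12 + 0.5·143/11 = 18.5.

q_2* = 18.5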